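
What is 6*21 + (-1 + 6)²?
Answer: 151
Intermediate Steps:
6*21 + (-1 + 6)² = 126 + 5² = 126 + 25 = 151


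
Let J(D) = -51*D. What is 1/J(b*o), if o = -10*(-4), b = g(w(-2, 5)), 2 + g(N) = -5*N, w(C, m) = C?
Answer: -1/16320 ≈ -6.1275e-5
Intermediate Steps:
g(N) = -2 - 5*N
b = 8 (b = -2 - 5*(-2) = -2 + 10 = 8)
o = 40
1/J(b*o) = 1/(-408*40) = 1/(-51*320) = 1/(-16320) = -1/16320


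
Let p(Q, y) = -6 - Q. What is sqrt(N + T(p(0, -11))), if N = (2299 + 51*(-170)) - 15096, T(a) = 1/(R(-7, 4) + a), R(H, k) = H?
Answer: 12*I*sqrt(25194)/13 ≈ 146.52*I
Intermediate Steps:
T(a) = 1/(-7 + a)
N = -21467 (N = (2299 - 8670) - 15096 = -6371 - 15096 = -21467)
sqrt(N + T(p(0, -11))) = sqrt(-21467 + 1/(-7 + (-6 - 1*0))) = sqrt(-21467 + 1/(-7 + (-6 + 0))) = sqrt(-21467 + 1/(-7 - 6)) = sqrt(-21467 + 1/(-13)) = sqrt(-21467 - 1/13) = sqrt(-279072/13) = 12*I*sqrt(25194)/13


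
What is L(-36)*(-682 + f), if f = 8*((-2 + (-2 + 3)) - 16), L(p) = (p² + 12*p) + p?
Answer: -677304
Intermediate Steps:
L(p) = p² + 13*p
f = -136 (f = 8*((-2 + 1) - 16) = 8*(-1 - 16) = 8*(-17) = -136)
L(-36)*(-682 + f) = (-36*(13 - 36))*(-682 - 136) = -36*(-23)*(-818) = 828*(-818) = -677304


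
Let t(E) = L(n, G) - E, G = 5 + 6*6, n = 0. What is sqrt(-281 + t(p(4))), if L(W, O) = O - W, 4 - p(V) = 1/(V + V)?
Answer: I*sqrt(3902)/4 ≈ 15.617*I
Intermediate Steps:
G = 41 (G = 5 + 36 = 41)
p(V) = 4 - 1/(2*V) (p(V) = 4 - 1/(V + V) = 4 - 1/(2*V))
t(E) = 41 - E (t(E) = (41 - 1*0) - E = (41 + 0) - E = 41 - E)
sqrt(-281 + t(p(4))) = sqrt(-281 + (41 - (4 - 1/2/4))) = sqrt(-281 + (41 - (4 - 1/2*1/4))) = sqrt(-281 + (41 - (4 - 1/8))) = sqrt(-281 + (41 - 1*31/8)) = sqrt(-281 + (41 - 31/8)) = sqrt(-281 + 297/8) = sqrt(-1951/8) = I*sqrt(3902)/4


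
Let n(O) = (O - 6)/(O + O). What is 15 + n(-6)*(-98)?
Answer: -83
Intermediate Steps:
n(O) = (-6 + O)/(2*O) (n(O) = (-6 + O)/((2*O)) = (-6 + O)*(1/(2*O)) = (-6 + O)/(2*O))
15 + n(-6)*(-98) = 15 + ((½)*(-6 - 6)/(-6))*(-98) = 15 + ((½)*(-⅙)*(-12))*(-98) = 15 + 1*(-98) = 15 - 98 = -83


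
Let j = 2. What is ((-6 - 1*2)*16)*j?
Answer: -256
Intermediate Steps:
((-6 - 1*2)*16)*j = ((-6 - 1*2)*16)*2 = ((-6 - 2)*16)*2 = -8*16*2 = -128*2 = -256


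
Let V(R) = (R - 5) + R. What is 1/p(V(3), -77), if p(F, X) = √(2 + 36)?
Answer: √38/38 ≈ 0.16222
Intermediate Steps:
V(R) = -5 + 2*R (V(R) = (-5 + R) + R = -5 + 2*R)
p(F, X) = √38
1/p(V(3), -77) = 1/(√38) = √38/38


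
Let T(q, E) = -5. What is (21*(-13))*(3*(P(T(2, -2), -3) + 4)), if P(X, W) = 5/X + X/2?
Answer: -819/2 ≈ -409.50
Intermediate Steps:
P(X, W) = X/2 + 5/X (P(X, W) = 5/X + X*(1/2) = 5/X + X/2 = X/2 + 5/X)
(21*(-13))*(3*(P(T(2, -2), -3) + 4)) = (21*(-13))*(3*(((1/2)*(-5) + 5/(-5)) + 4)) = -819*((-5/2 + 5*(-1/5)) + 4) = -819*((-5/2 - 1) + 4) = -819*(-7/2 + 4) = -819/2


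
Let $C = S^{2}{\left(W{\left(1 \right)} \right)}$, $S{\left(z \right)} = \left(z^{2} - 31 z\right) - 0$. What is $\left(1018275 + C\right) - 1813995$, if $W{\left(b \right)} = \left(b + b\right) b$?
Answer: $-792356$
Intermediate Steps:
$W{\left(b \right)} = 2 b^{2}$ ($W{\left(b \right)} = 2 b b = 2 b^{2}$)
$S{\left(z \right)} = z^{2} - 31 z$ ($S{\left(z \right)} = \left(z^{2} - 31 z\right) + \left(-14 + 14\right) = \left(z^{2} - 31 z\right) + 0 = z^{2} - 31 z$)
$C = 3364$ ($C = \left(2 \cdot 1^{2} \left(-31 + 2 \cdot 1^{2}\right)\right)^{2} = \left(2 \cdot 1 \left(-31 + 2 \cdot 1\right)\right)^{2} = \left(2 \left(-31 + 2\right)\right)^{2} = \left(2 \left(-29\right)\right)^{2} = \left(-58\right)^{2} = 3364$)
$\left(1018275 + C\right) - 1813995 = \left(1018275 + 3364\right) - 1813995 = 1021639 - 1813995 = -792356$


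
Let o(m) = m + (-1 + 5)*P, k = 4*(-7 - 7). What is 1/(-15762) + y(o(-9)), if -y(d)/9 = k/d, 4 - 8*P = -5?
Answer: -1765345/15762 ≈ -112.00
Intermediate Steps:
P = 9/8 (P = ½ - ⅛*(-5) = ½ + 5/8 = 9/8 ≈ 1.1250)
k = -56 (k = 4*(-14) = -56)
o(m) = 9/2 + m (o(m) = m + (-1 + 5)*(9/8) = m + 4*(9/8) = m + 9/2 = 9/2 + m)
y(d) = 504/d (y(d) = -(-504)/d = 504/d)
1/(-15762) + y(o(-9)) = 1/(-15762) + 504/(9/2 - 9) = -1/15762 + 504/(-9/2) = -1/15762 + 504*(-2/9) = -1/15762 - 112 = -1765345/15762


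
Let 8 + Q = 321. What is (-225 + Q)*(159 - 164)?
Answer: -440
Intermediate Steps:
Q = 313 (Q = -8 + 321 = 313)
(-225 + Q)*(159 - 164) = (-225 + 313)*(159 - 164) = 88*(-5) = -440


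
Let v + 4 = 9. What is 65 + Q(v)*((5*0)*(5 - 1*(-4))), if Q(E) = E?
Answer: 65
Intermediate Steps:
v = 5 (v = -4 + 9 = 5)
65 + Q(v)*((5*0)*(5 - 1*(-4))) = 65 + 5*((5*0)*(5 - 1*(-4))) = 65 + 5*(0*(5 + 4)) = 65 + 5*(0*9) = 65 + 5*0 = 65 + 0 = 65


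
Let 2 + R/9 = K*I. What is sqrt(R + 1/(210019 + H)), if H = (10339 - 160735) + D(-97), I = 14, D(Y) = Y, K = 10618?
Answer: sqrt(526718186094014)/19842 ≈ 1156.7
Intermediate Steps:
H = -150493 (H = (10339 - 160735) - 97 = -150396 - 97 = -150493)
R = 1337850 (R = -18 + 9*(10618*14) = -18 + 9*148652 = -18 + 1337868 = 1337850)
sqrt(R + 1/(210019 + H)) = sqrt(1337850 + 1/(210019 - 150493)) = sqrt(1337850 + 1/59526) = sqrt(79636859101/59526) = sqrt(526718186094014)/19842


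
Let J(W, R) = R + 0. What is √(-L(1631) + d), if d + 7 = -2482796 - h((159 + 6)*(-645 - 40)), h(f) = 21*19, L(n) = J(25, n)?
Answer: I*√2484833 ≈ 1576.3*I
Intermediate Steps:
J(W, R) = R
L(n) = n
h(f) = 399
d = -2483202 (d = -7 + (-2482796 - 1*399) = -7 + (-2482796 - 399) = -7 - 2483195 = -2483202)
√(-L(1631) + d) = √(-1*1631 - 2483202) = √(-1631 - 2483202) = √(-2484833) = I*√2484833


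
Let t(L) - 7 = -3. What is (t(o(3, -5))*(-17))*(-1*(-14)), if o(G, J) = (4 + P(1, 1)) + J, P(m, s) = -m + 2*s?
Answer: -952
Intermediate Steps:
o(G, J) = 5 + J (o(G, J) = (4 + (-1*1 + 2*1)) + J = (4 + (-1 + 2)) + J = (4 + 1) + J = 5 + J)
t(L) = 4 (t(L) = 7 - 3 = 4)
(t(o(3, -5))*(-17))*(-1*(-14)) = (4*(-17))*(-1*(-14)) = -68*14 = -952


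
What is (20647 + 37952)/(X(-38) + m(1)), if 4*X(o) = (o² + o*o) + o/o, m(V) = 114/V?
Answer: 78132/1115 ≈ 70.073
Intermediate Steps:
X(o) = ¼ + o²/2 (X(o) = ((o² + o*o) + o/o)/4 = ((o² + o²) + 1)/4 = (2*o² + 1)/4 = (1 + 2*o²)/4 = ¼ + o²/2)
(20647 + 37952)/(X(-38) + m(1)) = (20647 + 37952)/((¼ + (½)*(-38)²) + 114/1) = 58599/((¼ + (½)*1444) + 114*1) = 58599/((¼ + 722) + 114) = 58599/(2889/4 + 114) = 58599/(3345/4) = 58599*(4/3345) = 78132/1115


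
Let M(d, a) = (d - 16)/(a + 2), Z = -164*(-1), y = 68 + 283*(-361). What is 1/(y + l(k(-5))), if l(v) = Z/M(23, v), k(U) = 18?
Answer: -7/711385 ≈ -9.8400e-6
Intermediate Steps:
y = -102095 (y = 68 - 102163 = -102095)
Z = 164
M(d, a) = (-16 + d)/(2 + a)
l(v) = 328/7 + 164*v/7 (l(v) = 164/(((-16 + 23)/(2 + v))) = 164/((7/(2 + v))) = 164*(2/7 + v/7) = 328/7 + 164*v/7)
1/(y + l(k(-5))) = 1/(-102095 + (328/7 + (164/7)*18)) = 1/(-102095 + (328/7 + 2952/7)) = 1/(-102095 + 3280/7) = 1/(-711385/7) = -7/711385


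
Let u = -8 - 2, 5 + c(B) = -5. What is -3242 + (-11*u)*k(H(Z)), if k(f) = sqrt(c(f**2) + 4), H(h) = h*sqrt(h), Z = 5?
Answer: -3242 + 110*I*sqrt(6) ≈ -3242.0 + 269.44*I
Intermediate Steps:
c(B) = -10 (c(B) = -5 - 5 = -10)
H(h) = h**(3/2)
u = -10
k(f) = I*sqrt(6) (k(f) = sqrt(-10 + 4) = sqrt(-6) = I*sqrt(6))
-3242 + (-11*u)*k(H(Z)) = -3242 + (-11*(-10))*(I*sqrt(6)) = -3242 + 110*(I*sqrt(6)) = -3242 + 110*I*sqrt(6)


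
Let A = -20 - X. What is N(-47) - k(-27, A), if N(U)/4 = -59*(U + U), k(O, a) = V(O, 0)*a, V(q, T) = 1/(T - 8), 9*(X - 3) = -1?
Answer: 798521/36 ≈ 22181.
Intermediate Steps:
X = 26/9 (X = 3 + (⅑)*(-1) = 3 - ⅑ = 26/9 ≈ 2.8889)
A = -206/9 (A = -20 - 1*26/9 = -20 - 26/9 = -206/9 ≈ -22.889)
V(q, T) = 1/(-8 + T)
k(O, a) = -a/8 (k(O, a) = a/(-8 + 0) = a/(-8) = -a/8)
N(U) = -472*U (N(U) = 4*(-59*(U + U)) = 4*(-118*U) = -472*U)
N(-47) - k(-27, A) = -472*(-47) - (-1)*(-206)/(8*9) = 22184 - 1*103/36 = 22184 - 103/36 = 798521/36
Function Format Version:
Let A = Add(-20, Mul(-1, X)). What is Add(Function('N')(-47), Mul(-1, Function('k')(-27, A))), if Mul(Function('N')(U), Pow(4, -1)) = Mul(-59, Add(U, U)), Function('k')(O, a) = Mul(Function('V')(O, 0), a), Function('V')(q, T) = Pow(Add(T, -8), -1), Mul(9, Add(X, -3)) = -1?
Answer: Rational(798521, 36) ≈ 22181.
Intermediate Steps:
X = Rational(26, 9) (X = Add(3, Mul(Rational(1, 9), -1)) = Add(3, Rational(-1, 9)) = Rational(26, 9) ≈ 2.8889)
A = Rational(-206, 9) (A = Add(-20, Mul(-1, Rational(26, 9))) = Add(-20, Rational(-26, 9)) = Rational(-206, 9) ≈ -22.889)
Function('V')(q, T) = Pow(Add(-8, T), -1)
Function('k')(O, a) = Mul(Rational(-1, 8), a) (Function('k')(O, a) = Mul(Pow(Add(-8, 0), -1), a) = Mul(Pow(-8, -1), a) = Mul(Rational(-1, 8), a))
Function('N')(U) = Mul(-472, U) (Function('N')(U) = Mul(4, Mul(-59, Add(U, U))) = Mul(4, Mul(-59, Mul(2, U))) = Mul(4, Mul(-118, U)) = Mul(-472, U))
Add(Function('N')(-47), Mul(-1, Function('k')(-27, A))) = Add(Mul(-472, -47), Mul(-1, Mul(Rational(-1, 8), Rational(-206, 9)))) = Add(22184, Mul(-1, Rational(103, 36))) = Add(22184, Rational(-103, 36)) = Rational(798521, 36)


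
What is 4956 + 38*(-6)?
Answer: 4728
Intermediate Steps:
4956 + 38*(-6) = 4956 - 228 = 4728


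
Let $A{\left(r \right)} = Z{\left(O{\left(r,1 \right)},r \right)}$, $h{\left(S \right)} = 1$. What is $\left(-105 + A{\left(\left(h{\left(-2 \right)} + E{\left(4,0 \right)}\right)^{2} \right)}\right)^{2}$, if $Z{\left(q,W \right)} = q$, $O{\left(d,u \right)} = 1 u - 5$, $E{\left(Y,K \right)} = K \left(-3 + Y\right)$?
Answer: $11881$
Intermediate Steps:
$O{\left(d,u \right)} = -5 + u$ ($O{\left(d,u \right)} = u - 5 = -5 + u$)
$A{\left(r \right)} = -4$ ($A{\left(r \right)} = -5 + 1 = -4$)
$\left(-105 + A{\left(\left(h{\left(-2 \right)} + E{\left(4,0 \right)}\right)^{2} \right)}\right)^{2} = \left(-105 - 4\right)^{2} = \left(-109\right)^{2} = 11881$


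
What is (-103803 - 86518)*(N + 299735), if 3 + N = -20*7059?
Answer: -30175775192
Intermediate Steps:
N = -141183 (N = -3 - 20*7059 = -3 - 141180 = -141183)
(-103803 - 86518)*(N + 299735) = (-103803 - 86518)*(-141183 + 299735) = -190321*158552 = -30175775192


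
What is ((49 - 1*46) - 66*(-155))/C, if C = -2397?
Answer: -3411/799 ≈ -4.2691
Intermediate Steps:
((49 - 1*46) - 66*(-155))/C = ((49 - 1*46) - 66*(-155))/(-2397) = ((49 - 46) + 10230)*(-1/2397) = (3 + 10230)*(-1/2397) = 10233*(-1/2397) = -3411/799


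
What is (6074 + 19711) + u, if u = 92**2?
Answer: 34249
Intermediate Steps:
u = 8464
(6074 + 19711) + u = (6074 + 19711) + 8464 = 25785 + 8464 = 34249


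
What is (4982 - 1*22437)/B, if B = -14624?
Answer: 17455/14624 ≈ 1.1936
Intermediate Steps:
(4982 - 1*22437)/B = (4982 - 1*22437)/(-14624) = (4982 - 22437)*(-1/14624) = -17455*(-1/14624) = 17455/14624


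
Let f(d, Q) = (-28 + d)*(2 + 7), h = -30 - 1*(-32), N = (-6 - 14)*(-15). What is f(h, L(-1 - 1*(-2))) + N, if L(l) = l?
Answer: 66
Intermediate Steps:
N = 300 (N = -20*(-15) = 300)
h = 2 (h = -30 + 32 = 2)
f(d, Q) = -252 + 9*d (f(d, Q) = (-28 + d)*9 = -252 + 9*d)
f(h, L(-1 - 1*(-2))) + N = (-252 + 9*2) + 300 = (-252 + 18) + 300 = -234 + 300 = 66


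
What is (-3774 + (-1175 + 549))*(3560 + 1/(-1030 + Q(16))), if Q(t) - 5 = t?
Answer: -15804971600/1009 ≈ -1.5664e+7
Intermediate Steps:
Q(t) = 5 + t
(-3774 + (-1175 + 549))*(3560 + 1/(-1030 + Q(16))) = (-3774 + (-1175 + 549))*(3560 + 1/(-1030 + (5 + 16))) = (-3774 - 626)*(3560 + 1/(-1030 + 21)) = -4400*(3560 + 1/(-1009)) = -4400*(3560 - 1/1009) = -4400*3592039/1009 = -15804971600/1009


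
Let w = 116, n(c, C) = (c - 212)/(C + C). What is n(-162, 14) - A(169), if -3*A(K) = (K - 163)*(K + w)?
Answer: 7793/14 ≈ 556.64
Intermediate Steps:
n(c, C) = (-212 + c)/(2*C) (n(c, C) = (-212 + c)/((2*C)) = (-212 + c)*(1/(2*C)) = (-212 + c)/(2*C))
A(K) = -(-163 + K)*(116 + K)/3 (A(K) = -(K - 163)*(K + 116)/3 = -(-163 + K)*(116 + K)/3)
n(-162, 14) - A(169) = (1/2)*(-212 - 162)/14 - (18908/3 - 1/3*169**2 + (47/3)*169) = (1/2)*(1/14)*(-374) - (18908/3 - 1/3*28561 + 7943/3) = -187/14 - (18908/3 - 28561/3 + 7943/3) = -187/14 - 1*(-570) = -187/14 + 570 = 7793/14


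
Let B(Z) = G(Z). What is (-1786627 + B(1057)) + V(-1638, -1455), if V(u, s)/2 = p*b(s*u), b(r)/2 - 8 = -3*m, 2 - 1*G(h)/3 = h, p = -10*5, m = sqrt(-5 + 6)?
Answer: -1790792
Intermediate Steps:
m = 1 (m = sqrt(1) = 1)
p = -50
G(h) = 6 - 3*h
b(r) = 10 (b(r) = 16 + 2*(-3*1) = 16 + 2*(-3) = 16 - 6 = 10)
B(Z) = 6 - 3*Z
V(u, s) = -1000 (V(u, s) = 2*(-50*10) = 2*(-500) = -1000)
(-1786627 + B(1057)) + V(-1638, -1455) = (-1786627 + (6 - 3*1057)) - 1000 = (-1786627 + (6 - 3171)) - 1000 = (-1786627 - 3165) - 1000 = -1789792 - 1000 = -1790792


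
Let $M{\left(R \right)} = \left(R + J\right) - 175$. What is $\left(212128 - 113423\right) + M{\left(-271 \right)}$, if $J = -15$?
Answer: $98244$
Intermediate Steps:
$M{\left(R \right)} = -190 + R$ ($M{\left(R \right)} = \left(R - 15\right) - 175 = \left(-15 + R\right) - 175 = -190 + R$)
$\left(212128 - 113423\right) + M{\left(-271 \right)} = \left(212128 - 113423\right) - 461 = 98705 - 461 = 98244$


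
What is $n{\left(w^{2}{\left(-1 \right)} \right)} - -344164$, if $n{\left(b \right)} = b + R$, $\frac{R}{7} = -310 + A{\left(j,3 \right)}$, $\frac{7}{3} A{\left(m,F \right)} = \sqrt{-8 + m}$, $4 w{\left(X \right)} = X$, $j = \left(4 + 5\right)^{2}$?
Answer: $\frac{5471905}{16} + 3 \sqrt{73} \approx 3.4202 \cdot 10^{5}$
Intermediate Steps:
$j = 81$ ($j = 9^{2} = 81$)
$w{\left(X \right)} = \frac{X}{4}$
$A{\left(m,F \right)} = \frac{3 \sqrt{-8 + m}}{7}$
$R = -2170 + 3 \sqrt{73}$ ($R = 7 \left(-310 + \frac{3 \sqrt{-8 + 81}}{7}\right) = 7 \left(-310 + \frac{3 \sqrt{73}}{7}\right) = -2170 + 3 \sqrt{73} \approx -2144.4$)
$n{\left(b \right)} = -2170 + b + 3 \sqrt{73}$ ($n{\left(b \right)} = b - \left(2170 - 3 \sqrt{73}\right) = -2170 + b + 3 \sqrt{73}$)
$n{\left(w^{2}{\left(-1 \right)} \right)} - -344164 = \left(-2170 + \left(\frac{1}{4} \left(-1\right)\right)^{2} + 3 \sqrt{73}\right) - -344164 = \left(-2170 + \left(- \frac{1}{4}\right)^{2} + 3 \sqrt{73}\right) + 344164 = \left(-2170 + \frac{1}{16} + 3 \sqrt{73}\right) + 344164 = \left(- \frac{34719}{16} + 3 \sqrt{73}\right) + 344164 = \frac{5471905}{16} + 3 \sqrt{73}$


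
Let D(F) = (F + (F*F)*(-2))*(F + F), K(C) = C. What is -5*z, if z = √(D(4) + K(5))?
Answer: -5*I*√219 ≈ -73.993*I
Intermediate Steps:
D(F) = 2*F*(F - 2*F²) (D(F) = (F + F²*(-2))*(2*F) = (F - 2*F²)*(2*F) = 2*F*(F - 2*F²))
z = I*√219 (z = √(4²*(2 - 4*4) + 5) = √(16*(2 - 16) + 5) = √(16*(-14) + 5) = √(-224 + 5) = √(-219) = I*√219 ≈ 14.799*I)
-5*z = -5*I*√219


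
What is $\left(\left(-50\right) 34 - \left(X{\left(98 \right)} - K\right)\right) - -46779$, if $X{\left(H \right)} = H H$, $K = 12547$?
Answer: $48022$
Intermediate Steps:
$X{\left(H \right)} = H^{2}$
$\left(\left(-50\right) 34 - \left(X{\left(98 \right)} - K\right)\right) - -46779 = \left(\left(-50\right) 34 - \left(98^{2} - 12547\right)\right) - -46779 = \left(-1700 - \left(9604 - 12547\right)\right) + 46779 = \left(-1700 - -2943\right) + 46779 = \left(-1700 + 2943\right) + 46779 = 1243 + 46779 = 48022$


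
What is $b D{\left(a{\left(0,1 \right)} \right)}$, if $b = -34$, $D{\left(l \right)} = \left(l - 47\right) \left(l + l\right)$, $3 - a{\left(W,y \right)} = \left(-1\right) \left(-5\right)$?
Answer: $-6664$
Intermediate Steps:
$a{\left(W,y \right)} = -2$ ($a{\left(W,y \right)} = 3 - \left(-1\right) \left(-5\right) = 3 - 5 = -2$)
$D{\left(l \right)} = 2 l \left(-47 + l\right)$ ($D{\left(l \right)} = \left(-47 + l\right) 2 l = 2 l \left(-47 + l\right)$)
$b D{\left(a{\left(0,1 \right)} \right)} = - 34 \cdot 2 \left(-2\right) \left(-47 - 2\right) = - 34 \cdot 2 \left(-2\right) \left(-49\right) = \left(-34\right) 196 = -6664$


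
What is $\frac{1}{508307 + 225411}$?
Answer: $\frac{1}{733718} \approx 1.3629 \cdot 10^{-6}$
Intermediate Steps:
$\frac{1}{508307 + 225411} = \frac{1}{733718}$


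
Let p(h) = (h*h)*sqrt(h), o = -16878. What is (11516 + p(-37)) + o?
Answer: -5362 + 1369*I*sqrt(37) ≈ -5362.0 + 8327.3*I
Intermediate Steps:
p(h) = h**(5/2) (p(h) = h**2*sqrt(h) = h**(5/2))
(11516 + p(-37)) + o = (11516 + (-37)**(5/2)) - 16878 = (11516 + 1369*I*sqrt(37)) - 16878 = -5362 + 1369*I*sqrt(37)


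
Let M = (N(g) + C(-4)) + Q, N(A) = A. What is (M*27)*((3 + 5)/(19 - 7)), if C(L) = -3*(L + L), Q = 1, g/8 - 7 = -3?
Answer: 1026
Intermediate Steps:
g = 32 (g = 56 + 8*(-3) = 56 - 24 = 32)
C(L) = -6*L
M = 57 (M = (32 - 6*(-4)) + 1 = (32 + 24) + 1 = 56 + 1 = 57)
(M*27)*((3 + 5)/(19 - 7)) = (57*27)*((3 + 5)/(19 - 7)) = 1539*(8/12) = 1539*(8*(1/12)) = 1539*(⅔) = 1026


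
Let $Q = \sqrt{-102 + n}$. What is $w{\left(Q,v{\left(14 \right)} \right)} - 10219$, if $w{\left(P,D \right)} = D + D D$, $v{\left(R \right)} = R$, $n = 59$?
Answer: $-10009$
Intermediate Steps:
$Q = i \sqrt{43}$ ($Q = \sqrt{-102 + 59} = \sqrt{-43} = i \sqrt{43} \approx 6.5574 i$)
$w{\left(P,D \right)} = D + D^{2}$
$w{\left(Q,v{\left(14 \right)} \right)} - 10219 = 14 \left(1 + 14\right) - 10219 = 14 \cdot 15 - 10219 = 210 - 10219 = -10009$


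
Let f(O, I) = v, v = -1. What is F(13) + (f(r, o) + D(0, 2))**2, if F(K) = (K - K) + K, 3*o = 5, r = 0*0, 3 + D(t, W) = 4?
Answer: 13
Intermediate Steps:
D(t, W) = 1 (D(t, W) = -3 + 4 = 1)
r = 0
o = 5/3 (o = (1/3)*5 = 5/3 ≈ 1.6667)
f(O, I) = -1
F(K) = K (F(K) = 0 + K = K)
F(13) + (f(r, o) + D(0, 2))**2 = 13 + (-1 + 1)**2 = 13 + 0**2 = 13 + 0 = 13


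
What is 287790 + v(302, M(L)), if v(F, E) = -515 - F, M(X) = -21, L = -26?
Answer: 286973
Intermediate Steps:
287790 + v(302, M(L)) = 287790 + (-515 - 1*302) = 287790 + (-515 - 302) = 287790 - 817 = 286973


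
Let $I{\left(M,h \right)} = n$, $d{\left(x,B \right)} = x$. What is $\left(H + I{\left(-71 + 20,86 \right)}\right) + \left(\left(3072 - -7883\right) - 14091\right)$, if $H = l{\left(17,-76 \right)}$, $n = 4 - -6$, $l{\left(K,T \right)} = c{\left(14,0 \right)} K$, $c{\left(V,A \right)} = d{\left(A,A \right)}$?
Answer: $-3126$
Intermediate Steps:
$c{\left(V,A \right)} = A$
$l{\left(K,T \right)} = 0$ ($l{\left(K,T \right)} = 0 K = 0$)
$n = 10$ ($n = 4 + 6 = 10$)
$I{\left(M,h \right)} = 10$
$H = 0$
$\left(H + I{\left(-71 + 20,86 \right)}\right) + \left(\left(3072 - -7883\right) - 14091\right) = \left(0 + 10\right) + \left(\left(3072 - -7883\right) - 14091\right) = 10 + \left(\left(3072 + 7883\right) - 14091\right) = 10 + \left(10955 - 14091\right) = 10 - 3136 = -3126$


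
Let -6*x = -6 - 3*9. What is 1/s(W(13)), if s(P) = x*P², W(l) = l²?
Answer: 2/314171 ≈ 6.3660e-6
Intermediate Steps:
x = 11/2 (x = -(-6 - 3*9)/6 = -(-6 - 27)/6 = -⅙*(-33) = 11/2 ≈ 5.5000)
s(P) = 11*P²/2
1/s(W(13)) = 1/(11*(13²)²/2) = 1/((11/2)*169²) = 1/((11/2)*28561) = 1/(314171/2) = 2/314171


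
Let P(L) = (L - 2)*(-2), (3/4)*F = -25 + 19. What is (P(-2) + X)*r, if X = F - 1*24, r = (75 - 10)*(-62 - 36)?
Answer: 152880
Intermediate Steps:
F = -8 (F = 4*(-25 + 19)/3 = (4/3)*(-6) = -8)
P(L) = 4 - 2*L (P(L) = (-2 + L)*(-2) = 4 - 2*L)
r = -6370 (r = 65*(-98) = -6370)
X = -32 (X = -8 - 1*24 = -8 - 24 = -32)
(P(-2) + X)*r = ((4 - 2*(-2)) - 32)*(-6370) = ((4 + 4) - 32)*(-6370) = (8 - 32)*(-6370) = -24*(-6370) = 152880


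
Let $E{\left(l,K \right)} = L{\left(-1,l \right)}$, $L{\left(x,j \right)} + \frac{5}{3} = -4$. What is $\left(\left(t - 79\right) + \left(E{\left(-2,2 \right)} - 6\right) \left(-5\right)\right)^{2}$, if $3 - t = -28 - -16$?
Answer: $\frac{289}{9} \approx 32.111$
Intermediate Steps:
$L{\left(x,j \right)} = - \frac{17}{3}$ ($L{\left(x,j \right)} = - \frac{5}{3} - 4 = - \frac{17}{3}$)
$t = 15$ ($t = 3 - \left(-28 - -16\right) = 3 - \left(-28 + 16\right) = 3 - -12 = 3 + 12 = 15$)
$E{\left(l,K \right)} = - \frac{17}{3}$
$\left(\left(t - 79\right) + \left(E{\left(-2,2 \right)} - 6\right) \left(-5\right)\right)^{2} = \left(\left(15 - 79\right) + \left(- \frac{17}{3} - 6\right) \left(-5\right)\right)^{2} = \left(\left(15 - 79\right) - - \frac{175}{3}\right)^{2} = \left(-64 + \frac{175}{3}\right)^{2} = \left(- \frac{17}{3}\right)^{2} = \frac{289}{9}$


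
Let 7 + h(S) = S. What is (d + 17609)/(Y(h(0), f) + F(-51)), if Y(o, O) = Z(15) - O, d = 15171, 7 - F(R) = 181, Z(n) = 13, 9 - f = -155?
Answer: -6556/65 ≈ -100.86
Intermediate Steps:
f = 164 (f = 9 - 1*(-155) = 9 + 155 = 164)
F(R) = -174 (F(R) = 7 - 1*181 = 7 - 181 = -174)
h(S) = -7 + S
Y(o, O) = 13 - O
(d + 17609)/(Y(h(0), f) + F(-51)) = (15171 + 17609)/((13 - 1*164) - 174) = 32780/((13 - 164) - 174) = 32780/(-151 - 174) = 32780/(-325) = 32780*(-1/325) = -6556/65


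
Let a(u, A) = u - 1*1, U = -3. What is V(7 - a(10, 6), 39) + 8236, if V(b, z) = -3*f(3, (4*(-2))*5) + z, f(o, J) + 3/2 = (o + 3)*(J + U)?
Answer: 18107/2 ≈ 9053.5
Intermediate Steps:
a(u, A) = -1 + u (a(u, A) = u - 1 = -1 + u)
f(o, J) = -3/2 + (-3 + J)*(3 + o) (f(o, J) = -3/2 + (o + 3)*(J - 3) = -3/2 + (3 + o)*(-3 + J) = -3/2 + (-3 + J)*(3 + o))
V(b, z) = 1557/2 + z (V(b, z) = -3*(-21/2 - 3*3 + 3*((4*(-2))*5) + ((4*(-2))*5)*3) + z = -3*(-21/2 - 9 + 3*(-8*5) - 8*5*3) + z = -3*(-21/2 - 9 + 3*(-40) - 40*3) + z = -3*(-21/2 - 9 - 120 - 120) + z = -3*(-519/2) + z = 1557/2 + z)
V(7 - a(10, 6), 39) + 8236 = (1557/2 + 39) + 8236 = 1635/2 + 8236 = 18107/2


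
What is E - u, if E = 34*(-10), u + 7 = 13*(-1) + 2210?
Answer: -2530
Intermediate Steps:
u = 2190 (u = -7 + (13*(-1) + 2210) = -7 + (-13 + 2210) = -7 + 2197 = 2190)
E = -340
E - u = -340 - 1*2190 = -340 - 2190 = -2530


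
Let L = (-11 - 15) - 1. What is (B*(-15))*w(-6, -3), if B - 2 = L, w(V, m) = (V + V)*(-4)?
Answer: 18000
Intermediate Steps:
w(V, m) = -8*V (w(V, m) = (2*V)*(-4) = -8*V)
L = -27 (L = -26 - 1 = -27)
B = -25 (B = 2 - 27 = -25)
(B*(-15))*w(-6, -3) = (-25*(-15))*(-8*(-6)) = 375*48 = 18000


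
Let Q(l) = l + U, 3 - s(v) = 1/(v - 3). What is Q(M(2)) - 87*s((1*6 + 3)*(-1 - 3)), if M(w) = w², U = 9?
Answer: -3253/13 ≈ -250.23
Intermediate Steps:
s(v) = 3 - 1/(-3 + v) (s(v) = 3 - 1/(v - 3) = 3 - 1/(-3 + v))
Q(l) = 9 + l (Q(l) = l + 9 = 9 + l)
Q(M(2)) - 87*s((1*6 + 3)*(-1 - 3)) = (9 + 2²) - 87*(-10 + 3*((1*6 + 3)*(-1 - 3)))/(-3 + (1*6 + 3)*(-1 - 3)) = (9 + 4) - 87*(-10 + 3*((6 + 3)*(-4)))/(-3 + (6 + 3)*(-4)) = 13 - 87*(-10 + 3*(9*(-4)))/(-3 + 9*(-4)) = 13 - 87*(-10 + 3*(-36))/(-3 - 36) = 13 - 87*(-10 - 108)/(-39) = 13 - (-29)*(-118)/13 = 13 - 87*118/39 = 13 - 3422/13 = -3253/13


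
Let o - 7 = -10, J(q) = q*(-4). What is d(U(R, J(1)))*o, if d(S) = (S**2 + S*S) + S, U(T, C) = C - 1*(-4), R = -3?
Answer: 0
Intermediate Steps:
J(q) = -4*q
U(T, C) = 4 + C (U(T, C) = C + 4 = 4 + C)
d(S) = S + 2*S**2 (d(S) = (S**2 + S**2) + S = 2*S**2 + S = S + 2*S**2)
o = -3 (o = 7 - 10 = -3)
d(U(R, J(1)))*o = ((4 - 4*1)*(1 + 2*(4 - 4*1)))*(-3) = ((4 - 4)*(1 + 2*(4 - 4)))*(-3) = (0*(1 + 2*0))*(-3) = (0*(1 + 0))*(-3) = (0*1)*(-3) = 0*(-3) = 0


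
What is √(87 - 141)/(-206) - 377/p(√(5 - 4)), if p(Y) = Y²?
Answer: -377 - 3*I*√6/206 ≈ -377.0 - 0.035672*I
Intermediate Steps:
√(87 - 141)/(-206) - 377/p(√(5 - 4)) = √(87 - 141)/(-206) - 377/(5 - 4) = √(-54)*(-1/206) - 377/((√1)²) = (3*I*√6)*(-1/206) - 377/(1²) = -3*I*√6/206 - 377/1 = -3*I*√6/206 - 377*1 = -3*I*√6/206 - 377 = -377 - 3*I*√6/206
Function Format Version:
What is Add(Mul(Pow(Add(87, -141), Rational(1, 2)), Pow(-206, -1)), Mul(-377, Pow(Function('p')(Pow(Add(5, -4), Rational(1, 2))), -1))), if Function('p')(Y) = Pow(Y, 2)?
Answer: Add(-377, Mul(Rational(-3, 206), I, Pow(6, Rational(1, 2)))) ≈ Add(-377.00, Mul(-0.035672, I))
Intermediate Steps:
Add(Mul(Pow(Add(87, -141), Rational(1, 2)), Pow(-206, -1)), Mul(-377, Pow(Function('p')(Pow(Add(5, -4), Rational(1, 2))), -1))) = Add(Mul(Pow(Add(87, -141), Rational(1, 2)), Pow(-206, -1)), Mul(-377, Pow(Pow(Pow(Add(5, -4), Rational(1, 2)), 2), -1))) = Add(Mul(Pow(-54, Rational(1, 2)), Rational(-1, 206)), Mul(-377, Pow(Pow(Pow(1, Rational(1, 2)), 2), -1))) = Add(Mul(Mul(3, I, Pow(6, Rational(1, 2))), Rational(-1, 206)), Mul(-377, Pow(Pow(1, 2), -1))) = Add(Mul(Rational(-3, 206), I, Pow(6, Rational(1, 2))), Mul(-377, Pow(1, -1))) = Add(Mul(Rational(-3, 206), I, Pow(6, Rational(1, 2))), Mul(-377, 1)) = Add(Mul(Rational(-3, 206), I, Pow(6, Rational(1, 2))), -377) = Add(-377, Mul(Rational(-3, 206), I, Pow(6, Rational(1, 2))))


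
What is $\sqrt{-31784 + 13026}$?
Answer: $i \sqrt{18758} \approx 136.96 i$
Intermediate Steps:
$\sqrt{-31784 + 13026} = \sqrt{-18758} = i \sqrt{18758}$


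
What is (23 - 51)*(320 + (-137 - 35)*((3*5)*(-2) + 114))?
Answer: 395584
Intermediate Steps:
(23 - 51)*(320 + (-137 - 35)*((3*5)*(-2) + 114)) = -28*(320 - 172*(15*(-2) + 114)) = -28*(320 - 172*(-30 + 114)) = -28*(320 - 172*84) = -28*(320 - 14448) = -28*(-14128) = 395584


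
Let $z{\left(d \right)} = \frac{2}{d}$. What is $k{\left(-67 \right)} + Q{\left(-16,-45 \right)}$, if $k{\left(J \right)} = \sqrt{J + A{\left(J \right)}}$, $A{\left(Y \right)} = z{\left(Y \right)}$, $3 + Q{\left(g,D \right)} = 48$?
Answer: $45 + \frac{3 i \sqrt{33433}}{67} \approx 45.0 + 8.1872 i$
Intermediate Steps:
$Q{\left(g,D \right)} = 45$ ($Q{\left(g,D \right)} = -3 + 48 = 45$)
$A{\left(Y \right)} = \frac{2}{Y}$
$k{\left(J \right)} = \sqrt{J + \frac{2}{J}}$
$k{\left(-67 \right)} + Q{\left(-16,-45 \right)} = \sqrt{-67 + \frac{2}{-67}} + 45 = \sqrt{-67 + 2 \left(- \frac{1}{67}\right)} + 45 = \sqrt{-67 - \frac{2}{67}} + 45 = \sqrt{- \frac{4491}{67}} + 45 = \frac{3 i \sqrt{33433}}{67} + 45 = 45 + \frac{3 i \sqrt{33433}}{67}$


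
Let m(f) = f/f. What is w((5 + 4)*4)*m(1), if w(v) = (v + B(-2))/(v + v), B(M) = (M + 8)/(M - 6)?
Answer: 47/96 ≈ 0.48958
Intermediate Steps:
B(M) = (8 + M)/(-6 + M)
w(v) = (-3/4 + v)/(2*v) (w(v) = (v + (8 - 2)/(-6 - 2))/(v + v) = (v + 6/(-8))/((2*v)) = (v - 1/8*6)*(1/(2*v)) = (v - 3/4)*(1/(2*v)) = (-3/4 + v)*(1/(2*v)) = (-3/4 + v)/(2*v))
m(f) = 1
w((5 + 4)*4)*m(1) = ((-3 + 4*((5 + 4)*4))/(8*(((5 + 4)*4))))*1 = ((-3 + 4*(9*4))/(8*((9*4))))*1 = ((1/8)*(-3 + 4*36)/36)*1 = ((1/8)*(1/36)*(-3 + 144))*1 = ((1/8)*(1/36)*141)*1 = (47/96)*1 = 47/96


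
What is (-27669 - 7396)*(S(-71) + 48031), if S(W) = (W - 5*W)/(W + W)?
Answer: -1684136885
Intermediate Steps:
S(W) = -2 (S(W) = (-4*W)/((2*W)) = (-4*W)*(1/(2*W)) = -2)
(-27669 - 7396)*(S(-71) + 48031) = (-27669 - 7396)*(-2 + 48031) = -35065*48029 = -1684136885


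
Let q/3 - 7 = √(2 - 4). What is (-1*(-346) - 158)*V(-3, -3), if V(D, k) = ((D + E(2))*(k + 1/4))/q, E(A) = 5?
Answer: -7238/153 + 1034*I*√2/153 ≈ -47.307 + 9.5575*I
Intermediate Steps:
q = 21 + 3*I*√2 (q = 21 + 3*√(2 - 4) = 21 + 3*√(-2) = 21 + 3*(I*√2) = 21 + 3*I*√2 ≈ 21.0 + 4.2426*I)
V(D, k) = (5 + D)*(¼ + k)/(21 + 3*I*√2) (V(D, k) = ((D + 5)*(k + 1/4))/(21 + 3*I*√2) = ((5 + D)*(k + ¼))/(21 + 3*I*√2) = ((5 + D)*(¼ + k))/(21 + 3*I*√2) = (5 + D)*(¼ + k)/(21 + 3*I*√2))
(-1*(-346) - 158)*V(-3, -3) = (-1*(-346) - 158)*((5/4 + 5*(-3) + (¼)*(-3) - 3*(-3))/(21 + 3*I*√2)) = (346 - 158)*((5/4 - 15 - ¾ + 9)/(21 + 3*I*√2)) = 188*(-11/2/(21 + 3*I*√2)) = 188*(-11/(2*(21 + 3*I*√2))) = -1034/(21 + 3*I*√2)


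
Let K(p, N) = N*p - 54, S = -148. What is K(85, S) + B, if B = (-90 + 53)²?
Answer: -11265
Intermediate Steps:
B = 1369 (B = (-37)² = 1369)
K(p, N) = -54 + N*p
K(85, S) + B = (-54 - 148*85) + 1369 = (-54 - 12580) + 1369 = -12634 + 1369 = -11265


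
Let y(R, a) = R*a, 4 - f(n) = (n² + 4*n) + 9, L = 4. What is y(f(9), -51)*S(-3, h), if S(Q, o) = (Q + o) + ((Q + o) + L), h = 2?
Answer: 12444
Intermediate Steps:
S(Q, o) = 4 + 2*Q + 2*o (S(Q, o) = (Q + o) + ((Q + o) + 4) = (Q + o) + (4 + Q + o) = 4 + 2*Q + 2*o)
f(n) = -5 - n² - 4*n (f(n) = 4 - ((n² + 4*n) + 9) = 4 - (9 + n² + 4*n) = 4 + (-9 - n² - 4*n) = -5 - n² - 4*n)
y(f(9), -51)*S(-3, h) = ((-5 - 1*9² - 4*9)*(-51))*(4 + 2*(-3) + 2*2) = ((-5 - 1*81 - 36)*(-51))*(4 - 6 + 4) = ((-5 - 81 - 36)*(-51))*2 = -122*(-51)*2 = 6222*2 = 12444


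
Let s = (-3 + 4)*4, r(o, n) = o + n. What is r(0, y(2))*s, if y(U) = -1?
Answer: -4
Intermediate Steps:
r(o, n) = n + o
s = 4 (s = 1*4 = 4)
r(0, y(2))*s = (-1 + 0)*4 = -1*4 = -4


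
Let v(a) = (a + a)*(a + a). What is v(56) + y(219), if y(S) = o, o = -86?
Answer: 12458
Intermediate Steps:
y(S) = -86
v(a) = 4*a² (v(a) = (2*a)*(2*a) = 4*a²)
v(56) + y(219) = 4*56² - 86 = 4*3136 - 86 = 12544 - 86 = 12458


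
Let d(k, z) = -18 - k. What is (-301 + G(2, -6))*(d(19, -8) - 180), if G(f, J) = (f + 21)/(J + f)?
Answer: 266259/4 ≈ 66565.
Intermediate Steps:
G(f, J) = (21 + f)/(J + f)
(-301 + G(2, -6))*(d(19, -8) - 180) = (-301 + (21 + 2)/(-6 + 2))*((-18 - 1*19) - 180) = (-301 + 23/(-4))*((-18 - 19) - 180) = (-301 - ¼*23)*(-37 - 180) = (-301 - 23/4)*(-217) = -1227/4*(-217) = 266259/4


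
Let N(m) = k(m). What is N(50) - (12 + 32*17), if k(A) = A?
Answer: -506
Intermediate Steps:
N(m) = m
N(50) - (12 + 32*17) = 50 - (12 + 32*17) = 50 - (12 + 544) = 50 - 1*556 = 50 - 556 = -506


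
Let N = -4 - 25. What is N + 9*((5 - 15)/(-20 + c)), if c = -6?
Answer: -332/13 ≈ -25.538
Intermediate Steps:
N = -29
N + 9*((5 - 15)/(-20 + c)) = -29 + 9*((5 - 15)/(-20 - 6)) = -29 + 9*(-10/(-26)) = -29 + 9*(-10*(-1/26)) = -29 + 9*(5/13) = -29 + 45/13 = -332/13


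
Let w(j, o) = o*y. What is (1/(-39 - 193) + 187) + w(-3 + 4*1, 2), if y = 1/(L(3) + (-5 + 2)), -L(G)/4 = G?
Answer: 650281/3480 ≈ 186.86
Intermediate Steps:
L(G) = -4*G
y = -1/15 (y = 1/(-4*3 + (-5 + 2)) = 1/(-12 - 3) = 1/(-15) = -1/15 ≈ -0.066667)
w(j, o) = -o/15 (w(j, o) = o*(-1/15) = -o/15)
(1/(-39 - 193) + 187) + w(-3 + 4*1, 2) = (1/(-39 - 193) + 187) - 1/15*2 = (1/(-232) + 187) - 2/15 = (-1/232 + 187) - 2/15 = 43383/232 - 2/15 = 650281/3480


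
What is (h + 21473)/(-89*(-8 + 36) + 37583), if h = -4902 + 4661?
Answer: 21232/35091 ≈ 0.60506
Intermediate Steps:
h = -241
(h + 21473)/(-89*(-8 + 36) + 37583) = (-241 + 21473)/(-89*(-8 + 36) + 37583) = 21232/(-89*28 + 37583) = 21232/(-2492 + 37583) = 21232/35091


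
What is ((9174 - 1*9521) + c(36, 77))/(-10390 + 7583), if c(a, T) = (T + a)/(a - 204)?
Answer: 58409/471576 ≈ 0.12386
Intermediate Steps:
c(a, T) = (T + a)/(-204 + a)
((9174 - 1*9521) + c(36, 77))/(-10390 + 7583) = ((9174 - 1*9521) + (77 + 36)/(-204 + 36))/(-10390 + 7583) = ((9174 - 9521) + 113/(-168))/(-2807) = (-347 - 1/168*113)*(-1/2807) = (-347 - 113/168)*(-1/2807) = -58409/168*(-1/2807) = 58409/471576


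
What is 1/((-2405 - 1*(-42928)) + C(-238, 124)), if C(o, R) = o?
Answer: 1/40285 ≈ 2.4823e-5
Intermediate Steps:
1/((-2405 - 1*(-42928)) + C(-238, 124)) = 1/((-2405 - 1*(-42928)) - 238) = 1/((-2405 + 42928) - 238) = 1/(40523 - 238) = 1/40285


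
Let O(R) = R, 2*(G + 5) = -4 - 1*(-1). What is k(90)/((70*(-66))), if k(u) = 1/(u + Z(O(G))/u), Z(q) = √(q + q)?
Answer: -12150/5051971001 + 3*I*√13/10103942002 ≈ -2.405e-6 + 1.0705e-9*I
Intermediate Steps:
G = -13/2 (G = -5 + (-4 - 1*(-1))/2 = -5 + (-4 + 1)/2 = -5 + (½)*(-3) = -5 - 3/2 = -13/2 ≈ -6.5000)
Z(q) = √2*√q (Z(q) = √(2*q) = √2*√q)
k(u) = 1/(u + I*√13/u) (k(u) = 1/(u + (√2*√(-13/2))/u) = 1/(u + (√2*(I*√26/2))/u) = 1/(u + (I*√13)/u) = 1/(u + I*√13/u))
k(90)/((70*(-66))) = (90/(90² + I*√13))/((70*(-66))) = (90/(8100 + I*√13))/(-4620) = (90/(8100 + I*√13))*(-1/4620) = -3/(154*(8100 + I*√13))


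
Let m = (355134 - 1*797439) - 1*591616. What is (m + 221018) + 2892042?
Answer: 2079139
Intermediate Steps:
m = -1033921 (m = (355134 - 797439) - 591616 = -442305 - 591616 = -1033921)
(m + 221018) + 2892042 = (-1033921 + 221018) + 2892042 = -812903 + 2892042 = 2079139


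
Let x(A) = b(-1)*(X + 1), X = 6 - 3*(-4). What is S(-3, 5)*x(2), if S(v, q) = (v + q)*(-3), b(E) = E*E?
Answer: -114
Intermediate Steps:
X = 18 (X = 6 + 12 = 18)
b(E) = E²
x(A) = 19 (x(A) = (-1)²*(18 + 1) = 1*19 = 19)
S(v, q) = -3*q - 3*v (S(v, q) = (q + v)*(-3) = -3*q - 3*v)
S(-3, 5)*x(2) = (-3*5 - 3*(-3))*19 = (-15 + 9)*19 = -6*19 = -114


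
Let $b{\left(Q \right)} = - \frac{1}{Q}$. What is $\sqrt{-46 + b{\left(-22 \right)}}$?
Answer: $\frac{i \sqrt{22242}}{22} \approx 6.779 i$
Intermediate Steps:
$\sqrt{-46 + b{\left(-22 \right)}} = \sqrt{-46 - \frac{1}{-22}} = \sqrt{-46 - - \frac{1}{22}} = \sqrt{-46 + \frac{1}{22}} = \sqrt{- \frac{1011}{22}} = \frac{i \sqrt{22242}}{22}$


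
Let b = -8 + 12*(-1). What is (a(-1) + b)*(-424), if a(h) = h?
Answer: 8904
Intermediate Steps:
b = -20 (b = -8 - 12 = -20)
(a(-1) + b)*(-424) = (-1 - 20)*(-424) = -21*(-424) = 8904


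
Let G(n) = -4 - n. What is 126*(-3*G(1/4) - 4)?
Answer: 2205/2 ≈ 1102.5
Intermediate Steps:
126*(-3*G(1/4) - 4) = 126*(-3*(-4 - 1/4) - 4) = 126*(-3*(-17/4) - 4) = 126*(51/4 - 4) = 126*(35/4) = 2205/2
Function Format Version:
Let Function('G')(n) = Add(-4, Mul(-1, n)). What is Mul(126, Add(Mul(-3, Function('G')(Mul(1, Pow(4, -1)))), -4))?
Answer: Rational(2205, 2) ≈ 1102.5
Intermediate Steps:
Mul(126, Add(Mul(-3, Function('G')(Mul(1, Pow(4, -1)))), -4)) = Mul(126, Add(Mul(-3, Add(-4, Mul(-1, Mul(1, Pow(4, -1))))), -4)) = Mul(126, Add(Mul(-3, Add(-4, Mul(-1, Mul(1, Rational(1, 4))))), -4)) = Mul(126, Add(Mul(-3, Add(-4, Mul(-1, Rational(1, 4)))), -4)) = Mul(126, Add(Mul(-3, Add(-4, Rational(-1, 4))), -4)) = Mul(126, Add(Mul(-3, Rational(-17, 4)), -4)) = Mul(126, Add(Rational(51, 4), -4)) = Mul(126, Rational(35, 4)) = Rational(2205, 2)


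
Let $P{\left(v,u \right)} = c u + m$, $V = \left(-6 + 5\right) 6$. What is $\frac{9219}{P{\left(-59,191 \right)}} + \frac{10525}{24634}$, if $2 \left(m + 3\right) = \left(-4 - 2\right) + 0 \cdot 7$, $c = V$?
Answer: $- \frac{35829341}{4729728} \approx -7.5753$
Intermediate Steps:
$V = -6$ ($V = \left(-1\right) 6 = -6$)
$c = -6$
$m = -6$ ($m = -3 + \frac{\left(-4 - 2\right) + 0 \cdot 7}{2} = -3 + \frac{-6 + 0}{2} = -3 + \frac{1}{2} \left(-6\right) = -3 - 3 = -6$)
$P{\left(v,u \right)} = -6 - 6 u$ ($P{\left(v,u \right)} = - 6 u - 6 = -6 - 6 u$)
$\frac{9219}{P{\left(-59,191 \right)}} + \frac{10525}{24634} = \frac{9219}{-6 - 1146} + \frac{10525}{24634} = \frac{9219}{-6 - 1146} + 10525 \cdot \frac{1}{24634} = \frac{9219}{-1152} + \frac{10525}{24634} = 9219 \left(- \frac{1}{1152}\right) + \frac{10525}{24634} = - \frac{3073}{384} + \frac{10525}{24634} = - \frac{35829341}{4729728}$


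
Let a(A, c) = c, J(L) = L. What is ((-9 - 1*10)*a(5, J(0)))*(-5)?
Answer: 0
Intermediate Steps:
((-9 - 1*10)*a(5, J(0)))*(-5) = ((-9 - 1*10)*0)*(-5) = ((-9 - 10)*0)*(-5) = -19*0*(-5) = 0*(-5) = 0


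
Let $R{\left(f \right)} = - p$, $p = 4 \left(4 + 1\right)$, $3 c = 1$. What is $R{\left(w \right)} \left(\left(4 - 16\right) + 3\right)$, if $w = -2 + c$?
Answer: $180$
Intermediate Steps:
$c = \frac{1}{3}$ ($c = \frac{1}{3} \cdot 1 = \frac{1}{3} \approx 0.33333$)
$w = - \frac{5}{3}$ ($w = -2 + \frac{1}{3} = - \frac{5}{3} \approx -1.6667$)
$p = 20$ ($p = 4 \cdot 5 = 20$)
$R{\left(f \right)} = -20$ ($R{\left(f \right)} = \left(-1\right) 20 = -20$)
$R{\left(w \right)} \left(\left(4 - 16\right) + 3\right) = - 20 \left(\left(4 - 16\right) + 3\right) = - 20 \left(-12 + 3\right) = \left(-20\right) \left(-9\right) = 180$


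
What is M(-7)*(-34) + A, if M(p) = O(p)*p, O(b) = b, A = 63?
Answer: -1603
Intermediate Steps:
M(p) = p**2 (M(p) = p*p = p**2)
M(-7)*(-34) + A = (-7)**2*(-34) + 63 = 49*(-34) + 63 = -1666 + 63 = -1603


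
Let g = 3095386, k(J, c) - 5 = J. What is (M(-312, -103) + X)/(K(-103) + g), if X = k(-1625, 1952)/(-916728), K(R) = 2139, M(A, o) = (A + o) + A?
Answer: -55538303/236632324850 ≈ -0.00023470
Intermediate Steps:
k(J, c) = 5 + J
M(A, o) = o + 2*A
X = 135/76394 (X = (5 - 1625)/(-916728) = -1620*(-1/916728) = 135/76394 ≈ 0.0017672)
(M(-312, -103) + X)/(K(-103) + g) = ((-103 + 2*(-312)) + 135/76394)/(2139 + 3095386) = ((-103 - 624) + 135/76394)/3097525 = (-727 + 135/76394)*(1/3097525) = -55538303/76394*1/3097525 = -55538303/236632324850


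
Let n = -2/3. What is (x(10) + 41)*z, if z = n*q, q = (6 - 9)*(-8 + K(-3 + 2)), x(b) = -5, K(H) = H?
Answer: -648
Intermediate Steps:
q = 27 (q = (6 - 9)*(-8 + (-3 + 2)) = -3*(-8 - 1) = -3*(-9) = 27)
n = -⅔ (n = -2*⅓ = -⅔ ≈ -0.66667)
z = -18 (z = -⅔*27 = -18)
(x(10) + 41)*z = (-5 + 41)*(-18) = 36*(-18) = -648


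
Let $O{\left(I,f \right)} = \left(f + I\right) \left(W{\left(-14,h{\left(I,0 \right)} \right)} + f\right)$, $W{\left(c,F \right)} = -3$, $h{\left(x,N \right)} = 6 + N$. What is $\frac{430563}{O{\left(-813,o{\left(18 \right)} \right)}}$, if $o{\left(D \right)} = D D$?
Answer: $- \frac{143521}{52323} \approx -2.743$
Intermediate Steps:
$o{\left(D \right)} = D^{2}$
$O{\left(I,f \right)} = \left(-3 + f\right) \left(I + f\right)$ ($O{\left(I,f \right)} = \left(f + I\right) \left(-3 + f\right) = \left(I + f\right) \left(-3 + f\right) = \left(-3 + f\right) \left(I + f\right)$)
$\frac{430563}{O{\left(-813,o{\left(18 \right)} \right)}} = \frac{430563}{\left(18^{2}\right)^{2} - -2439 - 3 \cdot 18^{2} - 813 \cdot 18^{2}} = \frac{430563}{324^{2} + 2439 - 972 - 263412} = \frac{430563}{104976 + 2439 - 972 - 263412} = \frac{430563}{-156969} = 430563 \left(- \frac{1}{156969}\right) = - \frac{143521}{52323}$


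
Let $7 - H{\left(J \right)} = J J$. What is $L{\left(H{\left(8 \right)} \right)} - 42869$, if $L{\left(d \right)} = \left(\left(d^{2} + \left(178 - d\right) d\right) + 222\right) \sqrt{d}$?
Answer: $-42869 - 9924 i \sqrt{57} \approx -42869.0 - 74925.0 i$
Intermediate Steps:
$H{\left(J \right)} = 7 - J^{2}$ ($H{\left(J \right)} = 7 - J J = 7 - J^{2}$)
$L{\left(d \right)} = \sqrt{d} \left(222 + d^{2} + d \left(178 - d\right)\right)$ ($L{\left(d \right)} = \left(\left(d^{2} + d \left(178 - d\right)\right) + 222\right) \sqrt{d} = \left(222 + d^{2} + d \left(178 - d\right)\right) \sqrt{d} = \sqrt{d} \left(222 + d^{2} + d \left(178 - d\right)\right)$)
$L{\left(H{\left(8 \right)} \right)} - 42869 = \sqrt{7 - 8^{2}} \left(222 + 178 \left(7 - 8^{2}\right)\right) - 42869 = \sqrt{7 - 64} \left(222 + 178 \left(7 - 64\right)\right) - 42869 = \sqrt{-57} \left(222 + 178 \left(-57\right)\right) - 42869 = i \sqrt{57} \left(222 - 10146\right) - 42869 = i \sqrt{57} \left(-9924\right) - 42869 = - 9924 i \sqrt{57} - 42869 = -42869 - 9924 i \sqrt{57}$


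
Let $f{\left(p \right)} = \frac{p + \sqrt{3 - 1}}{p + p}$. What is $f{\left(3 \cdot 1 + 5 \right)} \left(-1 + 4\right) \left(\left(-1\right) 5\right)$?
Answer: $- \frac{15}{2} - \frac{15 \sqrt{2}}{16} \approx -8.8258$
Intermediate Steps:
$f{\left(p \right)} = \frac{p + \sqrt{2}}{2 p}$
$f{\left(3 \cdot 1 + 5 \right)} \left(-1 + 4\right) \left(\left(-1\right) 5\right) = \frac{\left(3 \cdot 1 + 5\right) + \sqrt{2}}{2 \left(3 \cdot 1 + 5\right)} \left(-1 + 4\right) \left(\left(-1\right) 5\right) = \frac{\left(3 + 5\right) + \sqrt{2}}{2 \left(3 + 5\right)} 3 \left(-5\right) = \frac{8 + \sqrt{2}}{2 \cdot 8} \cdot 3 \left(-5\right) = \frac{1}{2} \cdot \frac{1}{8} \left(8 + \sqrt{2}\right) 3 \left(-5\right) = \left(\frac{1}{2} + \frac{\sqrt{2}}{16}\right) 3 \left(-5\right) = \left(\frac{3}{2} + \frac{3 \sqrt{2}}{16}\right) \left(-5\right) = - \frac{15}{2} - \frac{15 \sqrt{2}}{16}$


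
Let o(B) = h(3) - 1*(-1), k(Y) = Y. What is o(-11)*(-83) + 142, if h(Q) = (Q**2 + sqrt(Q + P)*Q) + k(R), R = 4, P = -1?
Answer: -1020 - 249*sqrt(2) ≈ -1372.1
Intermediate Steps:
h(Q) = 4 + Q**2 + Q*sqrt(-1 + Q) (h(Q) = (Q**2 + sqrt(Q - 1)*Q) + 4 = (Q**2 + sqrt(-1 + Q)*Q) + 4 = (Q**2 + Q*sqrt(-1 + Q)) + 4 = 4 + Q**2 + Q*sqrt(-1 + Q))
o(B) = 14 + 3*sqrt(2) (o(B) = (4 + 3**2 + 3*sqrt(-1 + 3)) - 1*(-1) = (4 + 9 + 3*sqrt(2)) + 1 = (13 + 3*sqrt(2)) + 1 = 14 + 3*sqrt(2))
o(-11)*(-83) + 142 = (14 + 3*sqrt(2))*(-83) + 142 = (-1162 - 249*sqrt(2)) + 142 = -1020 - 249*sqrt(2)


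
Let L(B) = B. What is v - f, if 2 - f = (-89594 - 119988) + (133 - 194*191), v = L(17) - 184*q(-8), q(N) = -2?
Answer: -246120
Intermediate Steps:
v = 385 (v = 17 - 184*(-2) = 17 + 368 = 385)
f = 246505 (f = 2 - ((-89594 - 119988) + (133 - 194*191)) = 2 - (-209582 + (133 - 37054)) = 2 - (-209582 - 36921) = 2 - 1*(-246503) = 2 + 246503 = 246505)
v - f = 385 - 1*246505 = 385 - 246505 = -246120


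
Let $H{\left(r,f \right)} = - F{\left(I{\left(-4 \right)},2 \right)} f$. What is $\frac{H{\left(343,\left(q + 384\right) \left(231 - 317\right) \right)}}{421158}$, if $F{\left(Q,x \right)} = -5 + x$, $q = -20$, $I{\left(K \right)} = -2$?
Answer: $- \frac{15652}{70193} \approx -0.22299$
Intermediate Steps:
$H{\left(r,f \right)} = 3 f$ ($H{\left(r,f \right)} = - (-5 + 2) f = \left(-1\right) \left(-3\right) f = 3 f$)
$\frac{H{\left(343,\left(q + 384\right) \left(231 - 317\right) \right)}}{421158} = \frac{3 \left(-20 + 384\right) \left(231 - 317\right)}{421158} = 3 \cdot 364 \left(-86\right) \frac{1}{421158} = 3 \left(-31304\right) \frac{1}{421158} = \left(-93912\right) \frac{1}{421158} = - \frac{15652}{70193}$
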